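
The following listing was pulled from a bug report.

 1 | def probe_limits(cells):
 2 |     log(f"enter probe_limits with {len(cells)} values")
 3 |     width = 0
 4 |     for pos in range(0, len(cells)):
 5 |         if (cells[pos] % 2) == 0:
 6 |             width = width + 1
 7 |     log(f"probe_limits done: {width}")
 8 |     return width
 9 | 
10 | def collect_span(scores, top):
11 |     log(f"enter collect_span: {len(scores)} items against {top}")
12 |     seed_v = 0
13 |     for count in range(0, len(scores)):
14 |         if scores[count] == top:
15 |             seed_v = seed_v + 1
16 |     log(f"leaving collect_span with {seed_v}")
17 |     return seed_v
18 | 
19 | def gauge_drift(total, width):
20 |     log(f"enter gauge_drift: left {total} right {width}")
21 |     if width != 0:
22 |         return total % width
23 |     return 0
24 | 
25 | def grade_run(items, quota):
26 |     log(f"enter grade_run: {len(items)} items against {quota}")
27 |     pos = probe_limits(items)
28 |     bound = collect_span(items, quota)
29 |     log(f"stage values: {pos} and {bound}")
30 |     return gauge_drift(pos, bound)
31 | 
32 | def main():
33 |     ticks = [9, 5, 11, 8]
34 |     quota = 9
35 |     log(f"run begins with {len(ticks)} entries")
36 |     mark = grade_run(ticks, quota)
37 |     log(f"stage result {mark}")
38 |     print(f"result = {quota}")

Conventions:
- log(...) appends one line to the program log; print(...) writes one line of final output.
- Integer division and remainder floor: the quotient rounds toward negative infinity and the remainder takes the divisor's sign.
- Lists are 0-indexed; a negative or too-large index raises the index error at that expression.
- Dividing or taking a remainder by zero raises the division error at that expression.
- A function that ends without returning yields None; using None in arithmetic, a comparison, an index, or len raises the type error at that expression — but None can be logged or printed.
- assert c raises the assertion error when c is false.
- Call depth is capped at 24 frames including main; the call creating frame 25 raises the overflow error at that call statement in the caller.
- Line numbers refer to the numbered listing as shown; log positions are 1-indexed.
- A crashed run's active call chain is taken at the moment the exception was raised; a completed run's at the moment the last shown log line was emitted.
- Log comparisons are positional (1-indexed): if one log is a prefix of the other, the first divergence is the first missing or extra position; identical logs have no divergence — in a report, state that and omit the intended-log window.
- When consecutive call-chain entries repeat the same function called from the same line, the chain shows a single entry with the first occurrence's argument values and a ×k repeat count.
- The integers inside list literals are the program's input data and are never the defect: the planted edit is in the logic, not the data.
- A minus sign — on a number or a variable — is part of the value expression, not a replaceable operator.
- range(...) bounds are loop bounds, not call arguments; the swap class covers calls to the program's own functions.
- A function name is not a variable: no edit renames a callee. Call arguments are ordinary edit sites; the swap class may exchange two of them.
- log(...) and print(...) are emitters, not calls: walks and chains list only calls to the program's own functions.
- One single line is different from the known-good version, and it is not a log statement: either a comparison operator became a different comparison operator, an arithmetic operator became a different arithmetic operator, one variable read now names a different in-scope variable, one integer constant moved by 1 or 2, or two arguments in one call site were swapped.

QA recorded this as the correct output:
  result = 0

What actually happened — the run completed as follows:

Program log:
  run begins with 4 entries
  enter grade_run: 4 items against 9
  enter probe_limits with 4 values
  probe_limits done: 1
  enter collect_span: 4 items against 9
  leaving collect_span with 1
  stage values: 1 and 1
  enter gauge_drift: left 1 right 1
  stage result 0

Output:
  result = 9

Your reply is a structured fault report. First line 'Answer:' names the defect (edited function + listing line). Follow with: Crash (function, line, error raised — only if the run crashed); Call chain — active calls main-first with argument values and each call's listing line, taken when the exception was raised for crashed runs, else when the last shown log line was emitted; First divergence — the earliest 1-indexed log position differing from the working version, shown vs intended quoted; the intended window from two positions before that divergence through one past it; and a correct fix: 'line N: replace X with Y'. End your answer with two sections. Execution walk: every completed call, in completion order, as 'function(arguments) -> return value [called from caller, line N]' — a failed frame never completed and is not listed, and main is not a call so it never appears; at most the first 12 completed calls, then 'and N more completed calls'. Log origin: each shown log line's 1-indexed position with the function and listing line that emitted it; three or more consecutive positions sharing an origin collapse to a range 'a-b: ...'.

Answer: the defect is in main at line 38.
The tell: Log streams are identical — the defect surfaces only in the printed output.
Call chain: main.
First divergence: there is none — every log position agrees.
Execution walk:
  probe_limits([9, 5, 11, 8]) -> 1  [called from grade_run, line 27]
  collect_span([9, 5, 11, 8], 9) -> 1  [called from grade_run, line 28]
  gauge_drift(1, 1) -> 0  [called from grade_run, line 30]
  grade_run([9, 5, 11, 8], 9) -> 0  [called from main, line 36]
Origin of each log line:
  1: emitted by main (line 35)
  2: emitted by grade_run (line 26)
  3: emitted by probe_limits (line 2)
  4: emitted by probe_limits (line 7)
  5: emitted by collect_span (line 11)
  6: emitted by collect_span (line 16)
  7: emitted by grade_run (line 29)
  8: emitted by gauge_drift (line 20)
  9: emitted by main (line 37)
A correct fix: line 38: replace `quota` with `mark`.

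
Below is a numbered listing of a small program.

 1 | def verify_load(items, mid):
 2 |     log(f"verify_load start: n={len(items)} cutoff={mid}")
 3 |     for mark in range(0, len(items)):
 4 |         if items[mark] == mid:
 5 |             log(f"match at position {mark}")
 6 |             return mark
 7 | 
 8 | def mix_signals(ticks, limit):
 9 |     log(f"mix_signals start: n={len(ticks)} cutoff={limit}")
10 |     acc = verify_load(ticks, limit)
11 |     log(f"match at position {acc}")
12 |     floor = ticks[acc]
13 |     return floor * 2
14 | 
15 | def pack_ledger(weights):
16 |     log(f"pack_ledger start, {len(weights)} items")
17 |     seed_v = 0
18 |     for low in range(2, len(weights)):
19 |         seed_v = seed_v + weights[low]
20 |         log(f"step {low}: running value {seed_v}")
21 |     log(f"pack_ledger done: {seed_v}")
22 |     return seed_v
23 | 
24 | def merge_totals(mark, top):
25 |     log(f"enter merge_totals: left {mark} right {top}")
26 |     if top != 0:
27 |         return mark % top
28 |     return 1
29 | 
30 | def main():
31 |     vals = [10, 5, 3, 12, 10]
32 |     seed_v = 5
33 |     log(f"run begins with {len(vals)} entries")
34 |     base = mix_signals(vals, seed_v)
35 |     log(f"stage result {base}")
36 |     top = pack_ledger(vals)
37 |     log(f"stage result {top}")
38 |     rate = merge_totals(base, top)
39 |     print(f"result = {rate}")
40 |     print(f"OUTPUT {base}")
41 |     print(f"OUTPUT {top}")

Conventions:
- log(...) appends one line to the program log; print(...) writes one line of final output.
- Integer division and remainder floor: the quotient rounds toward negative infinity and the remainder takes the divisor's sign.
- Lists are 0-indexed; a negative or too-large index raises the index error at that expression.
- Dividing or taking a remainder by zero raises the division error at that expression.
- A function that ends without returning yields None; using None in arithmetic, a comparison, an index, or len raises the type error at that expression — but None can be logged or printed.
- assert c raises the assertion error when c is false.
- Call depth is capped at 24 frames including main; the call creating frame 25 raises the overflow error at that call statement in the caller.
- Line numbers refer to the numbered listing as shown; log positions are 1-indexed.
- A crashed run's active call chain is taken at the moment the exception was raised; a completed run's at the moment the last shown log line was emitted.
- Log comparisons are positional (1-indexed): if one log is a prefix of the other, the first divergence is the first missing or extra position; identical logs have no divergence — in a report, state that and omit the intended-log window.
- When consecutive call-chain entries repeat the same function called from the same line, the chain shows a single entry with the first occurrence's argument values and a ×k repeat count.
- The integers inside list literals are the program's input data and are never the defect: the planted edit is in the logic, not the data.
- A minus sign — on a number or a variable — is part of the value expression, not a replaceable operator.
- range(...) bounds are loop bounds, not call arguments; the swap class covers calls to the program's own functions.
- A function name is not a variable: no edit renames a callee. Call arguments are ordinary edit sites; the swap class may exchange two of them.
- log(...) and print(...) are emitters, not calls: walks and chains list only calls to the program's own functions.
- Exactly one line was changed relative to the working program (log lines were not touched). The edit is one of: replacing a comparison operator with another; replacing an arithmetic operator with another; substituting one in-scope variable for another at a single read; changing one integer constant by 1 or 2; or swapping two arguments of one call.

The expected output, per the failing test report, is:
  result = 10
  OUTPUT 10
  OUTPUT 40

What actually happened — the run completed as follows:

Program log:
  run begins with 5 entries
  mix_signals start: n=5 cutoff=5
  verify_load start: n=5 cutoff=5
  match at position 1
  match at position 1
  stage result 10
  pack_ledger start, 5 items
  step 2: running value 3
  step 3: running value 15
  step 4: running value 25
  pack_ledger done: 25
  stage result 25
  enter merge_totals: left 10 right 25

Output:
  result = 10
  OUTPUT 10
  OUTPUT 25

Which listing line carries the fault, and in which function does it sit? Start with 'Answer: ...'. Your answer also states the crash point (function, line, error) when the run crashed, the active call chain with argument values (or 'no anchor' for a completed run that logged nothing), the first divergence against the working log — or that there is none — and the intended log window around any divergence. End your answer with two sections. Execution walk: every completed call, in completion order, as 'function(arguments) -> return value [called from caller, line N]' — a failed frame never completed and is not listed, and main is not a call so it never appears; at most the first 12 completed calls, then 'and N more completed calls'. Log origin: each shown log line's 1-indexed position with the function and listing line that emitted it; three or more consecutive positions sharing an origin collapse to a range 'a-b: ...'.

Answer: the defect is in pack_ledger at line 18.
Core observation: Log line 8 is where behavior first shows: 'step 2: running value 3' appears instead of 'step 0: running value 10'.
Call chain: main -> merge_totals(10, 25) (called at line 38).
First divergence: position 8 — the shown line 'step 2: running value 3' should read 'step 0: running value 10'.
Intended log window:
  6: stage result 10
  7: pack_ledger start, 5 items
  8: step 0: running value 10
  9: step 1: running value 15
Execution walk:
  verify_load([10, 5, 3, 12, 10], 5) -> 1  [called from mix_signals, line 10]
  mix_signals([10, 5, 3, 12, 10], 5) -> 10  [called from main, line 34]
  pack_ledger([10, 5, 3, 12, 10]) -> 25  [called from main, line 36]
  merge_totals(10, 25) -> 10  [called from main, line 38]
Log origins:
  1: from main, line 33
  2: from mix_signals, line 9
  3: from verify_load, line 2
  4: from verify_load, line 5
  5: from mix_signals, line 11
  6: from main, line 35
  7: from pack_ledger, line 16
  8-10: from pack_ledger, line 20
  11: from pack_ledger, line 21
  12: from main, line 37
  13: from merge_totals, line 25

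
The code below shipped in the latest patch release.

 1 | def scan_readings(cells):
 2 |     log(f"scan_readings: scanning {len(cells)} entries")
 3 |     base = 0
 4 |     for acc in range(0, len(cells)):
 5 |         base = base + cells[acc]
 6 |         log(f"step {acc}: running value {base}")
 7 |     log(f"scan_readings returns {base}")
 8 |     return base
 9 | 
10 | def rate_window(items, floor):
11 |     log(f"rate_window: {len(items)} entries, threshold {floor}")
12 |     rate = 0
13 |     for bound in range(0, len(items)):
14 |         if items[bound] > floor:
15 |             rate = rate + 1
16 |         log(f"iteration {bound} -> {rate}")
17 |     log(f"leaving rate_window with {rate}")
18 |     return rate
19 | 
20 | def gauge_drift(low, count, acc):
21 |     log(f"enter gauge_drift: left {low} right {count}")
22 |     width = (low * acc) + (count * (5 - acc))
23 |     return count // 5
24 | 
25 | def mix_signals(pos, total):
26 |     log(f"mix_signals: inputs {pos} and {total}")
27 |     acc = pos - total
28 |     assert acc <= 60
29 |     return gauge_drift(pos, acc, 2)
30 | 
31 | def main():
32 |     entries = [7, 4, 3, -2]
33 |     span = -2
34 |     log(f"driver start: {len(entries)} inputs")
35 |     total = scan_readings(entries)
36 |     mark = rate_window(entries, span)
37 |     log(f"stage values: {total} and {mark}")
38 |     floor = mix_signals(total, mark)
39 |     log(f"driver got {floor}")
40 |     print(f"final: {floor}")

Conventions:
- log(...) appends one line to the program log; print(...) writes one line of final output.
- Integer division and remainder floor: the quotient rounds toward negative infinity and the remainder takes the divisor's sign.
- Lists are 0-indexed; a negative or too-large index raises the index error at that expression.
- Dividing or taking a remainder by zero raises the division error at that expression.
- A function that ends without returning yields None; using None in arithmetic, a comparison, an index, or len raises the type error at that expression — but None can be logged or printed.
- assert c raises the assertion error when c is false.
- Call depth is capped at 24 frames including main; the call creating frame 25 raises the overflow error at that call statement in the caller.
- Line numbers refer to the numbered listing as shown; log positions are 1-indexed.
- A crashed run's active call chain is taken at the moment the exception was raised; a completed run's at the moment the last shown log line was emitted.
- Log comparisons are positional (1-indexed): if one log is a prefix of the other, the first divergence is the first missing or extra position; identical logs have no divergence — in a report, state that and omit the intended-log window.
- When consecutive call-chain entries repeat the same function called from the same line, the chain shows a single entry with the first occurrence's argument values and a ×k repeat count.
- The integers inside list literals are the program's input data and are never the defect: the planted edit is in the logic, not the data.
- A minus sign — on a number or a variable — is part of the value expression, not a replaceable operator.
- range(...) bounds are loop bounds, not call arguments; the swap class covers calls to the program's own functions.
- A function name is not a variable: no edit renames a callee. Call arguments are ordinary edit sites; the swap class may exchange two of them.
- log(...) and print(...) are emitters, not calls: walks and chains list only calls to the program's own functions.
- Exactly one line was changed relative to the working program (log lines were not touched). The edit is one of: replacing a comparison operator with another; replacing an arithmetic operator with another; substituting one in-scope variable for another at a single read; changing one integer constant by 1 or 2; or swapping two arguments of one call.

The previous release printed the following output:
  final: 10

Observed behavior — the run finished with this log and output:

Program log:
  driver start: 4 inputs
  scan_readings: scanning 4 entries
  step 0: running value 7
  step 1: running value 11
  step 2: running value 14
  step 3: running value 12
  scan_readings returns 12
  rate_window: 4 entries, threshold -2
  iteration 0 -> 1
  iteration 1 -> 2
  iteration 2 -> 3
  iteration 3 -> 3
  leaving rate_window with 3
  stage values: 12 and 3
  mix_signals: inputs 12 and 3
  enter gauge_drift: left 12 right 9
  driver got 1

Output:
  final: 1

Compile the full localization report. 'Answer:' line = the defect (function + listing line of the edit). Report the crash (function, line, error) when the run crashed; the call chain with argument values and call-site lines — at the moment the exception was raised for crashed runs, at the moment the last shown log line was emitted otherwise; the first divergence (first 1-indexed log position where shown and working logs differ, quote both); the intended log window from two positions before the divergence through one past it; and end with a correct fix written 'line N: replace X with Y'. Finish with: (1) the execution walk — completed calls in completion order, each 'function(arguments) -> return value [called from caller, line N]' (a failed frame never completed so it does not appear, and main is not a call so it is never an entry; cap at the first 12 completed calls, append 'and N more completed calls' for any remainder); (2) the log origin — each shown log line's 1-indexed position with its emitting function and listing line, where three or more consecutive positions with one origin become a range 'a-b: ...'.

Answer: the defect is in gauge_drift at line 23.
Key fact: The log first diverges at position 17: the faulty run prints 'driver got 1' where the working version prints 'driver got 10'.
Call chain: main.
First divergence: position 17; shown 'driver got 1' vs intended 'driver got 10'.
Intended log window:
  15: mix_signals: inputs 12 and 3
  16: enter gauge_drift: left 12 right 9
  17: driver got 10
Execution walk:
  scan_readings([7, 4, 3, -2]) -> 12  [called from main, line 35]
  rate_window([7, 4, 3, -2], -2) -> 3  [called from main, line 36]
  gauge_drift(12, 9, 2) -> 1  [called from mix_signals, line 29]
  mix_signals(12, 3) -> 1  [called from main, line 38]
Log origin:
  1: from main, line 34
  2: from scan_readings, line 2
  3-6: from scan_readings, line 6
  7: from scan_readings, line 7
  8: from rate_window, line 11
  9-12: from rate_window, line 16
  13: from rate_window, line 17
  14: from main, line 37
  15: from mix_signals, line 26
  16: from gauge_drift, line 21
  17: from main, line 39
A correct fix: line 23: replace `count` with `width`.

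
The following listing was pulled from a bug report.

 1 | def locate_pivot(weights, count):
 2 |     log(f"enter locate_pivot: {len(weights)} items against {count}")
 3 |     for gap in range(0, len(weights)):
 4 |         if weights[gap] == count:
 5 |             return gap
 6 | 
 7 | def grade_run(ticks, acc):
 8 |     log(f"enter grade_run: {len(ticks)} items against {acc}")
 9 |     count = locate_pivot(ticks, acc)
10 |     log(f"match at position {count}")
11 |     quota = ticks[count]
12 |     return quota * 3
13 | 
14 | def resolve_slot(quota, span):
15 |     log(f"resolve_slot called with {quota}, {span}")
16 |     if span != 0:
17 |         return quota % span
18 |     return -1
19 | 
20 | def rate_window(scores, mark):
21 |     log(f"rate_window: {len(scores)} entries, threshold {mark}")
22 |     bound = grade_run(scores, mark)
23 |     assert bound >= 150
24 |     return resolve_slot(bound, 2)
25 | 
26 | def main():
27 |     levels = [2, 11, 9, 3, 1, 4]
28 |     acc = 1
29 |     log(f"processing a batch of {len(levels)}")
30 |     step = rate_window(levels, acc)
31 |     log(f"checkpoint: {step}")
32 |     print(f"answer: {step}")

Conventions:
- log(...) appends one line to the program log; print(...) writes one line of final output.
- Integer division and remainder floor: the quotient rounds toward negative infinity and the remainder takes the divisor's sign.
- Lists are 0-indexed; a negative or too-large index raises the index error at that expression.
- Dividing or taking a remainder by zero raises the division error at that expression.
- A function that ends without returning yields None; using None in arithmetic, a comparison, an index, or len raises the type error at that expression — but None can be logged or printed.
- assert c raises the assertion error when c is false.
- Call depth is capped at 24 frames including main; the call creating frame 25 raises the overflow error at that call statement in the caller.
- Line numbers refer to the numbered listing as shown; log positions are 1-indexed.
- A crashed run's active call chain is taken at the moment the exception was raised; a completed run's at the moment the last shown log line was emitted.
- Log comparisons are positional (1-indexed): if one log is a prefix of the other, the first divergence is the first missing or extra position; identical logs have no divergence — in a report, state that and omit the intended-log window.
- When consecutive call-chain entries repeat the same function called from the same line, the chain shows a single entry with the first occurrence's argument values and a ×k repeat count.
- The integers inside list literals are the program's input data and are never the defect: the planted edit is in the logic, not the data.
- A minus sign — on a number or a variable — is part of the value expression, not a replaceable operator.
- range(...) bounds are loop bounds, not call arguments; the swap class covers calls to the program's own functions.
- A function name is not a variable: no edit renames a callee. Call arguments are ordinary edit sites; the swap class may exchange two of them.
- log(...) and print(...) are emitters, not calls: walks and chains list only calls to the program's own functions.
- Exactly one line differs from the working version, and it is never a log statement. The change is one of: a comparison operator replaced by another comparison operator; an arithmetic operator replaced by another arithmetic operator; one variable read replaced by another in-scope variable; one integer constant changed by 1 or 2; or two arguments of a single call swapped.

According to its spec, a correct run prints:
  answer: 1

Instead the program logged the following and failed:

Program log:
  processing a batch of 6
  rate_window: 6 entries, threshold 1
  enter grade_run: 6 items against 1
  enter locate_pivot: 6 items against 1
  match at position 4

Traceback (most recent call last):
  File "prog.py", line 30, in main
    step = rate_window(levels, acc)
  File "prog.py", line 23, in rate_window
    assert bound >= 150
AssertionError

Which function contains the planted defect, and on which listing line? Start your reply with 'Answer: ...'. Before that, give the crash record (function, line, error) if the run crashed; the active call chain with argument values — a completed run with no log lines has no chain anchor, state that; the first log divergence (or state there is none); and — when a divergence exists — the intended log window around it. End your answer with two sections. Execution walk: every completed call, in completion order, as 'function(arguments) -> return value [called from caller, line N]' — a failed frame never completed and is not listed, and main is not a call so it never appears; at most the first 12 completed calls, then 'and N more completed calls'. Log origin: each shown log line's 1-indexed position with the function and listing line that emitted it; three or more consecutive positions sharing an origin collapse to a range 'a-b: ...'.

Answer: the defect is in rate_window at line 23.
Key observation: The log ends early — 5 lines, where the working version next logs 'resolve_slot called with 3, 2'.
Crash: rate_window, line 23, AssertionError.
Call chain: main -> rate_window([2, 11, 9, 3, 1, 4], 1) (called at line 30).
First divergence: position 6 — after 5 matching lines the faulty run goes silent; intended next line 'resolve_slot called with 3, 2'.
Intended log window:
  4: enter locate_pivot: 6 items against 1
  5: match at position 4
  6: resolve_slot called with 3, 2
  7: checkpoint: 1
Execution walk:
  locate_pivot([2, 11, 9, 3, 1, 4], 1) -> 4  [called from grade_run, line 9]
  grade_run([2, 11, 9, 3, 1, 4], 1) -> 3  [called from rate_window, line 22]
Origin of each log line:
  1 — main, line 29
  2 — rate_window, line 21
  3 — grade_run, line 8
  4 — locate_pivot, line 2
  5 — grade_run, line 10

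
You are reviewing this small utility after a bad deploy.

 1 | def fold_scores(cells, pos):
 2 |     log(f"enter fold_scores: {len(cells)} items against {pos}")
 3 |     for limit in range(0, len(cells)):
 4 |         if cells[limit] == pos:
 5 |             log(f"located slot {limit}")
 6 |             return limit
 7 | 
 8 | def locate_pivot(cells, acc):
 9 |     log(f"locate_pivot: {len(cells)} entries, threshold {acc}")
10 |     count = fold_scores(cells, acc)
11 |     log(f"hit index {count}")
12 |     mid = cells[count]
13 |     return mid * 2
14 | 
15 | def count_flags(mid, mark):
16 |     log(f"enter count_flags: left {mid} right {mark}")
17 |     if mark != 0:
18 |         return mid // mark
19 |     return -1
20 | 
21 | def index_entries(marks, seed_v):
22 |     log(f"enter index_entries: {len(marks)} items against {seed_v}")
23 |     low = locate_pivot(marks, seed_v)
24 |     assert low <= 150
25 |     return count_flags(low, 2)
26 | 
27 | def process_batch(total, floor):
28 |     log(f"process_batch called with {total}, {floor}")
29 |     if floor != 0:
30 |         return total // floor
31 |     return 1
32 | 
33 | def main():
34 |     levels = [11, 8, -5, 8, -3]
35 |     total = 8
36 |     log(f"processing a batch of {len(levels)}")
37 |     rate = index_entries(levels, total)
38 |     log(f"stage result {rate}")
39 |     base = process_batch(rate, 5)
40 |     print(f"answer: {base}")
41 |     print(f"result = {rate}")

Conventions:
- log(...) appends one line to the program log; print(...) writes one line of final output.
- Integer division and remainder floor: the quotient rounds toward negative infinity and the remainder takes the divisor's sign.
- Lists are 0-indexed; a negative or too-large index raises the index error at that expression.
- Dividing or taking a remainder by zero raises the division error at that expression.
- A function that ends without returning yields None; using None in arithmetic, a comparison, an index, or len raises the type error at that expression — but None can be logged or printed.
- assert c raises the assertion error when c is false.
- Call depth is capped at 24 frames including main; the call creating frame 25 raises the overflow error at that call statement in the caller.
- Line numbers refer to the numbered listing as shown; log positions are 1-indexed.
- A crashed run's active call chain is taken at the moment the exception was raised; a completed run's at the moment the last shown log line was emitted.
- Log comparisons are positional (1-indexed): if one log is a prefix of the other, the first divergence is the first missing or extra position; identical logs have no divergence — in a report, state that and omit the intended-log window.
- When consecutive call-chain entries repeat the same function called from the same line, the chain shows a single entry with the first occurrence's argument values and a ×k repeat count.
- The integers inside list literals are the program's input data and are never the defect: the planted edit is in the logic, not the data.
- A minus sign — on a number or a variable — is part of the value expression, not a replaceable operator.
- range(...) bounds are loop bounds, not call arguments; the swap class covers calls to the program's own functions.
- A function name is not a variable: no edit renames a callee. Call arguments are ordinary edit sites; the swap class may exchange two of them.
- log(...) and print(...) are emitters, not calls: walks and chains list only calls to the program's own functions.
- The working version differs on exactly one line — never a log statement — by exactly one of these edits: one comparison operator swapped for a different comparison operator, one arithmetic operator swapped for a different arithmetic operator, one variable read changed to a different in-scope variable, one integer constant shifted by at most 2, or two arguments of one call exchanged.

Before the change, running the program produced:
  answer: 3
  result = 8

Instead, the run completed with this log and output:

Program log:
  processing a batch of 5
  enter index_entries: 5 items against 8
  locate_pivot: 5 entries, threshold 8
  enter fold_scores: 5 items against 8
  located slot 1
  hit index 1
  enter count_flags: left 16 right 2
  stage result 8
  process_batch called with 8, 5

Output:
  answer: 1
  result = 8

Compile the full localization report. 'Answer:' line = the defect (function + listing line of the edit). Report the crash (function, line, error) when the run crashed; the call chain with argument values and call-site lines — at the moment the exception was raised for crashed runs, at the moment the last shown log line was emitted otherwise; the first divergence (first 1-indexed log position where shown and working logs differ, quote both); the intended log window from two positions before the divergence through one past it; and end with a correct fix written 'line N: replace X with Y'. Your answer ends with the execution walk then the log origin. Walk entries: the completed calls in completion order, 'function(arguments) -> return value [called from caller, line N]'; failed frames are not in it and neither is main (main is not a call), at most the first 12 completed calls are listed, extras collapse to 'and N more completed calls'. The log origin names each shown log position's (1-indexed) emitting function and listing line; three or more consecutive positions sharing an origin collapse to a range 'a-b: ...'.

Answer: the defect is in process_batch at line 30.
Key fact: No log line changed; the fault shows up purely in the output.
Call chain: main -> process_batch(8, 5) (called at line 39).
First divergence: there is none — every log position agrees.
Execution walk:
  fold_scores([11, 8, -5, 8, -3], 8) -> 1  [called from locate_pivot, line 10]
  locate_pivot([11, 8, -5, 8, -3], 8) -> 16  [called from index_entries, line 23]
  count_flags(16, 2) -> 8  [called from index_entries, line 25]
  index_entries([11, 8, -5, 8, -3], 8) -> 8  [called from main, line 37]
  process_batch(8, 5) -> 1  [called from main, line 39]
Origin of each log line:
  1: emitted by main (line 36)
  2: emitted by index_entries (line 22)
  3: emitted by locate_pivot (line 9)
  4: emitted by fold_scores (line 2)
  5: emitted by fold_scores (line 5)
  6: emitted by locate_pivot (line 11)
  7: emitted by count_flags (line 16)
  8: emitted by main (line 38)
  9: emitted by process_batch (line 28)
A correct fix: line 30: replace `//` with `%`.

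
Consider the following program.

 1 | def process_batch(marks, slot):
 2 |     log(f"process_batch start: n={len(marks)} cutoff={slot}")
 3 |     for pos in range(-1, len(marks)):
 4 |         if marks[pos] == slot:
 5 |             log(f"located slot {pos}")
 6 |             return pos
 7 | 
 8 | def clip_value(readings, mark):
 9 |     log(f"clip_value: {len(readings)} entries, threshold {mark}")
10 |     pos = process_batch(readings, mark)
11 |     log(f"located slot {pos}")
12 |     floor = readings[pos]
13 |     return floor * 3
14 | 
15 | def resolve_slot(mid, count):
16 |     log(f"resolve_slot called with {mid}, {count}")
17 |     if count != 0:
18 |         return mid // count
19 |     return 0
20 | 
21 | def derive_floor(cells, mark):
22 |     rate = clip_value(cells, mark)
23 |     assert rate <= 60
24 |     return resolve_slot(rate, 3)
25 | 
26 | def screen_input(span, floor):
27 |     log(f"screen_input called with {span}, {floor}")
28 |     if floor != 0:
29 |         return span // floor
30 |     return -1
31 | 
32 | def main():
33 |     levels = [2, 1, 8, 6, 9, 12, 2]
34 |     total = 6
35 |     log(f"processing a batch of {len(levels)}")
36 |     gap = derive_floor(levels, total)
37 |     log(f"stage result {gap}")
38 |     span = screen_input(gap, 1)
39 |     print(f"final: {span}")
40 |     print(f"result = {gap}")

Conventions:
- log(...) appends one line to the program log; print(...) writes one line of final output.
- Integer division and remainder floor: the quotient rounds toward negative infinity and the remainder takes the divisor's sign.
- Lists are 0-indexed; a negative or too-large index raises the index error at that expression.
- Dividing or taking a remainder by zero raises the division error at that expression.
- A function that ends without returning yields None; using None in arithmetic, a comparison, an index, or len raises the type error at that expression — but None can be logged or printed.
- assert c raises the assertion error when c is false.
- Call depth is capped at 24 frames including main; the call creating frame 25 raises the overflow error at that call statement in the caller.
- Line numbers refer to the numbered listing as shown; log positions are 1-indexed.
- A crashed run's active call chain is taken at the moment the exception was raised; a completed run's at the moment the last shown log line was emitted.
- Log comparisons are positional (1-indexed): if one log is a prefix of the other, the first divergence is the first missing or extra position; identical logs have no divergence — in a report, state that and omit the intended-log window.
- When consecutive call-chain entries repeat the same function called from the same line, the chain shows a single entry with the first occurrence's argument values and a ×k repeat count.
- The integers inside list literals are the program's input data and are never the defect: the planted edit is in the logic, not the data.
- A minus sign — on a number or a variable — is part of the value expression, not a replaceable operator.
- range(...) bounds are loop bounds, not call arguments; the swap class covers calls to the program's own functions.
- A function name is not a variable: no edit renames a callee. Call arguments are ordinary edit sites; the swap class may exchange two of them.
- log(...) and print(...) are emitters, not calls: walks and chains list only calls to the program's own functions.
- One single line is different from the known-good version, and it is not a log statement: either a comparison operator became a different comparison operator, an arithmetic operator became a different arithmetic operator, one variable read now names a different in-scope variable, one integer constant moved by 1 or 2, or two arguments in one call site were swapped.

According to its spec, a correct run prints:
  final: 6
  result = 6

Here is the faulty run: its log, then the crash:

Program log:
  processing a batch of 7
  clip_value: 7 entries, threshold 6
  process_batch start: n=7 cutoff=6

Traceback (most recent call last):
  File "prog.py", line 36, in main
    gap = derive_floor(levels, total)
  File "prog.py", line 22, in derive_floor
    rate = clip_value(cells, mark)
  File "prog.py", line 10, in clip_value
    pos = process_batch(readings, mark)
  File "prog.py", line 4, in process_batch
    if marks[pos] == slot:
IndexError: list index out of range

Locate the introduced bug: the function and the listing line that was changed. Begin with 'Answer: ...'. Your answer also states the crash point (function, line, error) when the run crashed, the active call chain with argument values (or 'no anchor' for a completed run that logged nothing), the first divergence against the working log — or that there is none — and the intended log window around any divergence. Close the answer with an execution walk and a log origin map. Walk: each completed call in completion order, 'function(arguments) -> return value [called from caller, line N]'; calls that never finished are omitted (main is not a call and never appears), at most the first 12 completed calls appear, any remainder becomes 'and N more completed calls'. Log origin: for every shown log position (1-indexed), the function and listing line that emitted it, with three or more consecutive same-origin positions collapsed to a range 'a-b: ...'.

Answer: the defect is in process_batch at line 3.
Core observation: The faulty run's log stops after 3 lines; the working version's next line would be 'located slot 3'.
Crash: process_batch, line 4, IndexError.
Call chain: main -> derive_floor([2, 1, 8, 6, 9, 12, 2], 6) (called at line 36) -> clip_value([2, 1, 8, 6, 9, 12, 2], 6) (called at line 22) -> process_batch([2, 1, 8, 6, 9, 12, 2], 6) (called at line 10).
First divergence: position 4 (shown log ended at 3 lines; the working version continues: 'located slot 3').
Intended log window:
  2: clip_value: 7 entries, threshold 6
  3: process_batch start: n=7 cutoff=6
  4: located slot 3
  5: located slot 3
Execution walk:
  (no call completed)
Log origin:
  1: logged in main at line 35
  2: logged in clip_value at line 9
  3: logged in process_batch at line 2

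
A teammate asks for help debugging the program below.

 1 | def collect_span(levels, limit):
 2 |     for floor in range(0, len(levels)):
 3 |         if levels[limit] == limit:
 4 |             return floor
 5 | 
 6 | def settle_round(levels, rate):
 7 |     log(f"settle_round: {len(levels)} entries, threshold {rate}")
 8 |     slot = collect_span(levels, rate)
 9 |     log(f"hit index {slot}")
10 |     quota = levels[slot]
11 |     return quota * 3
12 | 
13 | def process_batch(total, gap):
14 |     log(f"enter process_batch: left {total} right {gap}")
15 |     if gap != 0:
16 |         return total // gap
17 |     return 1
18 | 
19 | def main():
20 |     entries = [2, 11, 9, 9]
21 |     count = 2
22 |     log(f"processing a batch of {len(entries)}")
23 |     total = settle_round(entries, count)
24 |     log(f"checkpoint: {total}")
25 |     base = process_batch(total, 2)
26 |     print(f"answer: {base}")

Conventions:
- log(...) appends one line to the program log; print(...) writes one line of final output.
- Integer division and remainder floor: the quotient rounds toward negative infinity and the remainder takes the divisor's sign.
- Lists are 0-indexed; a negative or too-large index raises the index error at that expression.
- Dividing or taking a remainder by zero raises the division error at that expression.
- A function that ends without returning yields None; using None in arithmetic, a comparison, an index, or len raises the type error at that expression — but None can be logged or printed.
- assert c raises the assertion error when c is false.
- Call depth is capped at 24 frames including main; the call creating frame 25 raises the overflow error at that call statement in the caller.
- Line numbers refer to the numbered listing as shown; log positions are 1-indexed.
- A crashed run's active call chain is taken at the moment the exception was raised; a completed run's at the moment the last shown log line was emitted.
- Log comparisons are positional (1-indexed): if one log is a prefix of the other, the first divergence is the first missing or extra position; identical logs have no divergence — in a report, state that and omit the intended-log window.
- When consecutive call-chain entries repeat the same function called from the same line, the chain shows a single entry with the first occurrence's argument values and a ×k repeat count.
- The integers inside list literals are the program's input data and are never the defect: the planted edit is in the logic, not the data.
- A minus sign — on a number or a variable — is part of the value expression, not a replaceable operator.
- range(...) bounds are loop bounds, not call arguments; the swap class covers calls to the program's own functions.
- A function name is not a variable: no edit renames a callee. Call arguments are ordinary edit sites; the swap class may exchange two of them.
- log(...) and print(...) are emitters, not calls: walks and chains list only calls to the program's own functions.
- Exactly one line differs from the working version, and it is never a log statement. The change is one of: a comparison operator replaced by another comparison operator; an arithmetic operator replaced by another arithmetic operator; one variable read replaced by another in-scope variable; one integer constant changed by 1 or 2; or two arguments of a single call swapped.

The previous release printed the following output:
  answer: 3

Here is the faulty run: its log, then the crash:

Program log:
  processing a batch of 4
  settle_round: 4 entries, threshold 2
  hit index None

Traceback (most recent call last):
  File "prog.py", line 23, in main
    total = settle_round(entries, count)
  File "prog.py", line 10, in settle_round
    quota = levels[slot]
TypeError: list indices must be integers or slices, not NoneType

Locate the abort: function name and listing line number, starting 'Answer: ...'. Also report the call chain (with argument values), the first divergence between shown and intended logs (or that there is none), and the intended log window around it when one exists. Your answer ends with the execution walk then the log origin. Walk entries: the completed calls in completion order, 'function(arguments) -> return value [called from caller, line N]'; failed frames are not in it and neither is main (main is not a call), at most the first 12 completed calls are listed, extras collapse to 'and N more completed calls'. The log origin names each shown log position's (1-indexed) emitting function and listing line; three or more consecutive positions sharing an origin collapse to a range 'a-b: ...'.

Answer: the error was raised in settle_round, line 10.
The tell: The earliest visible damage is log position 3 — 'hit index None' rather than the intended 'hit index 0'.
Call chain: main -> settle_round([2, 11, 9, 9], 2) (called at line 23).
First divergence: position 3; shown 'hit index None' vs intended 'hit index 0'.
Intended log window:
  1: processing a batch of 4
  2: settle_round: 4 entries, threshold 2
  3: hit index 0
  4: checkpoint: 6
Execution walk:
  collect_span([2, 11, 9, 9], 2) -> None  [called from settle_round, line 8]
Origin of each log line:
  1: logged in main at line 22
  2: logged in settle_round at line 7
  3: logged in settle_round at line 9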